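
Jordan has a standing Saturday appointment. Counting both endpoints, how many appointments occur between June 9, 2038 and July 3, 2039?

June 9, 2038 is a Wednesday.
The range spans 390 days (inclusive of both endpoints).
390 = 7 × 55 + 5, so there are 55 full weeks plus 5 extra days.
Each full week contributes one Saturday: 55 so far.
The 5 extra days are Wed, Thu, Fri, Sat, Sun — 1 of them qualifies.
Total: 55 + 1 = 56.

56 Saturdays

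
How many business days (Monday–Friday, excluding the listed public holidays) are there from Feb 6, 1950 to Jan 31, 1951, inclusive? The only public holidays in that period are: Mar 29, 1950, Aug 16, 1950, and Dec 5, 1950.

255

Feb 6, 1950 is a Monday.
From Feb 6, 1950 to Jan 31, 1951 is 360 days inclusive.
360 = 7 × 51 + 3, so there are 51 full weeks plus 3 extra days.
Each full week contributes 5 weekdays (Mon–Fri): 51 × 5 = 255.
The 3 extra days are Monday, Tuesday, Wednesday — 3 of them qualify.
Total: 255 + 3 = 258.
Holidays: Mar 29, 1950 (Wed); Aug 16, 1950 (Wed); Dec 5, 1950 (Tue).
All 3 holidays fall on weekdays, so subtract 3.
Business days: 258 − 3 = 255.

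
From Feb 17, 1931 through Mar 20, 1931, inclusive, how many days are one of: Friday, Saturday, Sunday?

13

Feb 17, 1931 is a Tuesday.
From Feb 17, 1931 to Mar 20, 1931 is 32 days inclusive.
32 = 7 × 4 + 4, so there are 4 full weeks plus 4 extra days.
Each full week contributes 3 days from the set (Fri, Sat, Sun): 4 × 3 = 12.
The 4 extra days are Tue, Wed, Thu, Fri — 1 of them qualifies.
Total: 12 + 1 = 13.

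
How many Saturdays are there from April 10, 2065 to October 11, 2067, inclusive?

131

April 10, 2065 is a Friday.
From April 10, 2065 to October 11, 2067 is 915 days inclusive.
915 = 7 × 130 + 5, so there are 130 full weeks plus 5 extra days.
Each full week contributes one Saturday: 130 so far.
The 5 extra days are Friday, Saturday, Sunday, Monday, Tuesday — 1 of them qualifies.
Total: 130 + 1 = 131.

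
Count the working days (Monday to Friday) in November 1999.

22

1999-11-01 is a Monday.
That's 30 days from start to end, counting both.
30 = 7 × 4 + 2, so there are 4 full weeks plus 2 extra days.
Each full week contributes 5 weekdays (Mon–Fri): 4 × 5 = 20.
The 2 extra days are Monday, Tuesday — 2 of them qualify.
Total: 20 + 2 = 22.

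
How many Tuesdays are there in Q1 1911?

13

1 January 1911 is a Sunday.
From 1 January 1911 to 31 March 1911 is 90 days inclusive.
90 = 7 × 12 + 6, so there are 12 full weeks plus 6 extra days.
Each full week contributes one Tuesday: 12 so far.
The 6 extra days are Sun, Mon, Tue, Wed, Thu, Fri — 1 of them qualifies.
Total: 12 + 1 = 13.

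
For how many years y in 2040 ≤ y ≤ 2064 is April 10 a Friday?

Day of week of April 10 in each year:
2040: Tue, 2041: Wed, 2042: Thu, 2043: Fri ✓, 2044: Sun, 2045: Mon, 2046: Tue, 2047: Wed, 2048: Fri ✓, 2049: Sat, 2050: Sun, 2051: Mon, 2052: Wed, 2053: Thu, 2054: Fri ✓, 2055: Sat, 2056: Mon, 2057: Tue, 2058: Wed, 2059: Thu, 2060: Sat, 2061: Sun, 2062: Mon, 2063: Tue, 2064: Thu
Fridays: 2043, 2048, 2054.

3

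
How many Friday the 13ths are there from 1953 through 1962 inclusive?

19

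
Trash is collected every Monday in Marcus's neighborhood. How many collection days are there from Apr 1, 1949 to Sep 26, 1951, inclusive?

130

Apr 1, 1949 is a Friday.
The range spans 909 days (inclusive of both endpoints).
909 = 7 × 129 + 6, so there are 129 full weeks plus 6 extra days.
Each full week contributes one Monday: 129 so far.
The 6 extra days are Friday, Saturday, Sunday, Monday, Tuesday, Wednesday — 1 of them qualifies.
Total: 129 + 1 = 130.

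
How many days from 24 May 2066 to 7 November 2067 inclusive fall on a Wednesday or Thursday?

24 May 2066 is a Monday.
The range spans 533 days (inclusive of both endpoints).
533 = 7 × 76 + 1, so there are 76 full weeks plus 1 extra day.
Each full week contributes 2 days from the set (Wed, Thu): 76 × 2 = 152.
The 1 extra day is Monday — none qualify.
Total: 152 + 0 = 152.

152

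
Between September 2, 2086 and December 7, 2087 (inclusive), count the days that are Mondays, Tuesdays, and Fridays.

198

September 2, 2086 is a Monday.
That's 462 days from start to end, counting both.
462 = 7 × 66, so the span is exactly 66 full weeks.
Each full week contributes 3 days from the set (Mon, Tue, Fri): 66 × 3 = 198.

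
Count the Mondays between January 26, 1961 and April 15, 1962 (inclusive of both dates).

63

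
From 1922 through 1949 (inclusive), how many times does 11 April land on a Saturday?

4

Day of week of April 11 in each year:
1922: Tue, 1923: Wed, 1924: Fri, 1925: Sat ✓, 1926: Sun, 1927: Mon, 1928: Wed, 1929: Thu, 1930: Fri, 1931: Sat ✓, 1932: Mon, 1933: Tue, 1934: Wed, 1935: Thu, 1936: Sat ✓, 1937: Sun, 1938: Mon, 1939: Tue, 1940: Thu, 1941: Fri, 1942: Sat ✓, 1943: Sun, 1944: Tue, 1945: Wed, 1946: Thu, 1947: Fri, 1948: Sun, 1949: Mon
Saturdays: 1925, 1931, 1936, 1942.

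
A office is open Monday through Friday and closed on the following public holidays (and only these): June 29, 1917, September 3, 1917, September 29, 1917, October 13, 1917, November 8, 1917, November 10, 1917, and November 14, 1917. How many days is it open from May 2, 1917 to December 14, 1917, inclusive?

May 2, 1917 is a Wednesday.
From May 2, 1917 to December 14, 1917 is 227 days inclusive.
227 = 7 × 32 + 3, so there are 32 full weeks plus 3 extra days.
Each full week contributes 5 weekdays (Mon–Fri): 32 × 5 = 160.
The 3 extra days are Wednesday, Thursday, Friday — 3 of them qualify.
Total: 160 + 3 = 163.
Holidays: June 29, 1917 (Fri); September 3, 1917 (Mon); September 29, 1917 (Sat); October 13, 1917 (Sat); November 8, 1917 (Thu); November 10, 1917 (Sat); November 14, 1917 (Wed).
4 of the 7 holidays fall on weekdays; the rest are weekends and were already excluded.
Business days: 163 − 4 = 159.

159 working days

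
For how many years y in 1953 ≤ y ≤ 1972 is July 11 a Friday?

Day of week of July 11 in each year:
1953: Sat, 1954: Sun, 1955: Mon, 1956: Wed, 1957: Thu, 1958: Fri ✓, 1959: Sat, 1960: Mon, 1961: Tue, 1962: Wed, 1963: Thu, 1964: Sat, 1965: Sun, 1966: Mon, 1967: Tue, 1968: Thu, 1969: Fri ✓, 1970: Sat, 1971: Sun, 1972: Tue
Fridays: 1958, 1969.

2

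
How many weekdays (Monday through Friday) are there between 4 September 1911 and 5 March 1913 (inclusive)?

393

4 September 1911 is a Monday.
The range spans 549 days (inclusive of both endpoints).
549 = 7 × 78 + 3, so there are 78 full weeks plus 3 extra days.
Each full week contributes 5 weekdays (Mon–Fri): 78 × 5 = 390.
The 3 extra days are Mon, Tue, Wed — 3 of them qualify.
Total: 390 + 3 = 393.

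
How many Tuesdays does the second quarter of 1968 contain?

13

1 April 1968 is a Monday.
From 1 April 1968 to 30 June 1968 is 91 days inclusive.
91 = 7 × 13, so the span is exactly 13 full weeks.
Each full week contributes one Tuesday: 13 so far.
Total: 13.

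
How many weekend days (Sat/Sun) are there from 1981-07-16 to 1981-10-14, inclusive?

26

1981-07-16 is a Thursday.
That's 91 days from start to end, counting both.
91 = 7 × 13, so the span is exactly 13 full weeks.
Each full week contributes 2 weekend days (Sat, Sun): 13 × 2 = 26.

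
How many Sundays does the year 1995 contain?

1995-01-01 is a Sunday.
That's 365 days from start to end, counting both.
365 = 7 × 52 + 1, so there are 52 full weeks plus 1 extra day.
Each full week contributes one Sunday: 52 so far.
The 1 extra day is Sun — 1 of them qualifies.
Total: 52 + 1 = 53.

53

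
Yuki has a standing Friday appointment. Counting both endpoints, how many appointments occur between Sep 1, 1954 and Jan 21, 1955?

21

Sep 1, 1954 is a Wednesday.
From Sep 1, 1954 to Jan 21, 1955 is 143 days inclusive.
143 = 7 × 20 + 3, so there are 20 full weeks plus 3 extra days.
Each full week contributes one Friday: 20 so far.
The 3 extra days are Wednesday, Thursday, Friday — 1 of them qualifies.
Total: 20 + 1 = 21.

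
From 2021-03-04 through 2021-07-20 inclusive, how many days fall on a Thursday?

2021-03-04 is a Thursday.
That's 139 days from start to end, counting both.
139 = 7 × 19 + 6, so there are 19 full weeks plus 6 extra days.
Each full week contributes one Thursday: 19 so far.
The 6 extra days are Thu, Fri, Sat, Sun, Mon, Tue — 1 of them qualifies.
Total: 19 + 1 = 20.

20 Thursdays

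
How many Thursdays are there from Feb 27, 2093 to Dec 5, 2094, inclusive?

Feb 27, 2093 is a Friday.
That's 647 days from start to end, counting both.
647 = 7 × 92 + 3, so there are 92 full weeks plus 3 extra days.
Each full week contributes one Thursday: 92 so far.
The 3 extra days are Friday, Saturday, Sunday — none qualify.
Total: 92 + 0 = 92.

92 Thursdays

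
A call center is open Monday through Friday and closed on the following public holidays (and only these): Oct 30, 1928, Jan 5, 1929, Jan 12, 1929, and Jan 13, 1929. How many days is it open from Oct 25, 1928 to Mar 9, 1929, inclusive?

96

Oct 25, 1928 is a Thursday.
The range spans 136 days (inclusive of both endpoints).
136 = 7 × 19 + 3, so there are 19 full weeks plus 3 extra days.
Each full week contributes 5 weekdays (Mon–Fri): 19 × 5 = 95.
The 3 extra days are Thu, Fri, Sat — 2 of them qualify.
Total: 95 + 2 = 97.
Holidays: Oct 30, 1928 (Tue); Jan 5, 1929 (Sat); Jan 12, 1929 (Sat); Jan 13, 1929 (Sun).
1 of the 4 holidays fall on weekdays; the rest are weekends and were already excluded.
Business days: 97 − 1 = 96.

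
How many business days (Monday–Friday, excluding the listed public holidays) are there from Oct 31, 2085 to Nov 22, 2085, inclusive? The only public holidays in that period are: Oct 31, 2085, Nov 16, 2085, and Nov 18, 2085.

15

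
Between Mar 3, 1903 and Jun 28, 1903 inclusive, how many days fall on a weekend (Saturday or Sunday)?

34

Mar 3, 1903 is a Tuesday.
That's 118 days from start to end, counting both.
118 = 7 × 16 + 6, so there are 16 full weeks plus 6 extra days.
Each full week contributes 2 weekend days (Sat, Sun): 16 × 2 = 32.
The 6 extra days are Tuesday, Wednesday, Thursday, Friday, Saturday, Sunday — 2 of them qualify.
Total: 32 + 2 = 34.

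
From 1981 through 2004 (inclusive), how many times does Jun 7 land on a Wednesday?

3

Day of week of June 7 in each year:
1981: Sun, 1982: Mon, 1983: Tue, 1984: Thu, 1985: Fri, 1986: Sat, 1987: Sun, 1988: Tue, 1989: Wed ✓, 1990: Thu, 1991: Fri, 1992: Sun, 1993: Mon, 1994: Tue, 1995: Wed ✓, 1996: Fri, 1997: Sat, 1998: Sun, 1999: Mon, 2000: Wed ✓, 2001: Thu, 2002: Fri, 2003: Sat, 2004: Mon
Wednesdays: 1989, 1995, 2000.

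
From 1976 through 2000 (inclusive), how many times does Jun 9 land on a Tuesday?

4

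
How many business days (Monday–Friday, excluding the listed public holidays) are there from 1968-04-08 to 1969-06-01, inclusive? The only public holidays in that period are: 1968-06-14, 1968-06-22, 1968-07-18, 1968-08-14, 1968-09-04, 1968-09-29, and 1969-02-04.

295

1968-04-08 is a Monday.
That's 420 days from start to end, counting both.
420 = 7 × 60, so the span is exactly 60 full weeks.
Each full week contributes 5 weekdays (Mon–Fri): 60 × 5 = 300.
Holidays: 1968-06-14 (Fri); 1968-06-22 (Sat); 1968-07-18 (Thu); 1968-08-14 (Wed); 1968-09-04 (Wed); 1968-09-29 (Sun); 1969-02-04 (Tue).
5 of the 7 holidays fall on weekdays; the rest are weekends and were already excluded.
Business days: 300 − 5 = 295.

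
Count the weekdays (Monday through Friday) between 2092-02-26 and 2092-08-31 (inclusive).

2092-02-26 is a Tuesday.
From 2092-02-26 to 2092-08-31 is 188 days inclusive.
188 = 7 × 26 + 6, so there are 26 full weeks plus 6 extra days.
Each full week contributes 5 weekdays (Mon–Fri): 26 × 5 = 130.
The 6 extra days are Tue, Wed, Thu, Fri, Sat, Sun — 4 of them qualify.
Total: 130 + 4 = 134.

134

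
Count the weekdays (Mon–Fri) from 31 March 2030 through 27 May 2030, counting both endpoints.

31 March 2030 is a Sunday.
The range spans 58 days (inclusive of both endpoints).
58 = 7 × 8 + 2, so there are 8 full weeks plus 2 extra days.
Each full week contributes 5 weekdays (Mon–Fri): 8 × 5 = 40.
The 2 extra days are Sun, Mon — 1 of them qualifies.
Total: 40 + 1 = 41.

41 weekdays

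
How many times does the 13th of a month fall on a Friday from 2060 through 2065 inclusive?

Friday-the-13ths by year:
2060: Feb, Aug
2061: May
2062: Jan, Oct
2063: Apr, Jul
2064: Jun
2065: Feb, Mar, Nov

11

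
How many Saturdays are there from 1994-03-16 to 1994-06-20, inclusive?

14

1994-03-16 is a Wednesday.
From 1994-03-16 to 1994-06-20 is 97 days inclusive.
97 = 7 × 13 + 6, so there are 13 full weeks plus 6 extra days.
Each full week contributes one Saturday: 13 so far.
The 6 extra days are Wednesday, Thursday, Friday, Saturday, Sunday, Monday — 1 of them qualifies.
Total: 13 + 1 = 14.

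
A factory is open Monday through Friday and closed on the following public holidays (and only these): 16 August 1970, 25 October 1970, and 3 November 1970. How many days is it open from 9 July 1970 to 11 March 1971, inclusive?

9 July 1970 is a Thursday.
From 9 July 1970 to 11 March 1971 is 246 days inclusive.
246 = 7 × 35 + 1, so there are 35 full weeks plus 1 extra day.
Each full week contributes 5 weekdays (Mon–Fri): 35 × 5 = 175.
The 1 extra day is Thu — 1 of them qualifies.
Total: 175 + 1 = 176.
Holidays: 16 August 1970 (Sun); 25 October 1970 (Sun); 3 November 1970 (Tue).
1 of the 3 holidays fall on weekdays; the rest are weekends and were already excluded.
Business days: 176 − 1 = 175.

175 working days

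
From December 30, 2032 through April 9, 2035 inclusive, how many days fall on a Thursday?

December 30, 2032 is a Thursday.
The range spans 831 days (inclusive of both endpoints).
831 = 7 × 118 + 5, so there are 118 full weeks plus 5 extra days.
Each full week contributes one Thursday: 118 so far.
The 5 extra days are Thursday, Friday, Saturday, Sunday, Monday — 1 of them qualifies.
Total: 118 + 1 = 119.

119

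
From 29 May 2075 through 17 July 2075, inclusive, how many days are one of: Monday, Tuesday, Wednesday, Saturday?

29 May 2075 is a Wednesday.
From 29 May 2075 to 17 July 2075 is 50 days inclusive.
50 = 7 × 7 + 1, so there are 7 full weeks plus 1 extra day.
Each full week contributes 4 days from the set (Mon, Tue, Wed, Sat): 7 × 4 = 28.
The 1 extra day is Wed — 1 of them qualifies.
Total: 28 + 1 = 29.

29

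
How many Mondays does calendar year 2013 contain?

52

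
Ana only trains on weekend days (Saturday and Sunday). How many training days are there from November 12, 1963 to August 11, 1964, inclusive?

November 12, 1963 is a Tuesday.
That's 274 days from start to end, counting both.
274 = 7 × 39 + 1, so there are 39 full weeks plus 1 extra day.
Each full week contributes 2 weekend days (Sat, Sun): 39 × 2 = 78.
The 1 extra day is Tuesday — none qualify.
Total: 78 + 0 = 78.

78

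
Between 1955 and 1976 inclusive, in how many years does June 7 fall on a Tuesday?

Day of week of June 7 in each year:
1955: Tue ✓, 1956: Thu, 1957: Fri, 1958: Sat, 1959: Sun, 1960: Tue ✓, 1961: Wed, 1962: Thu, 1963: Fri, 1964: Sun, 1965: Mon, 1966: Tue ✓, 1967: Wed, 1968: Fri, 1969: Sat, 1970: Sun, 1971: Mon, 1972: Wed, 1973: Thu, 1974: Fri, 1975: Sat, 1976: Mon
Tuesdays: 1955, 1960, 1966.

3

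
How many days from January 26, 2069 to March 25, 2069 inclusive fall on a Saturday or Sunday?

January 26, 2069 is a Saturday.
The range spans 59 days (inclusive of both endpoints).
59 = 7 × 8 + 3, so there are 8 full weeks plus 3 extra days.
Each full week contributes 2 days from the set (Sat, Sun): 8 × 2 = 16.
The 3 extra days are Saturday, Sunday, Monday — 2 of them qualify.
Total: 16 + 2 = 18.

18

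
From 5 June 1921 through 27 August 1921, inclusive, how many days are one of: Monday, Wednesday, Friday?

5 June 1921 is a Sunday.
That's 84 days from start to end, counting both.
84 = 7 × 12, so the span is exactly 12 full weeks.
Each full week contributes 3 days from the set (Mon, Wed, Fri): 12 × 3 = 36.
Total: 36.

36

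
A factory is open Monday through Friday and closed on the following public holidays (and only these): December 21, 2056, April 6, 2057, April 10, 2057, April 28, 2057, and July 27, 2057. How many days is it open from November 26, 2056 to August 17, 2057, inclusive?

186

November 26, 2056 is a Sunday.
The range spans 265 days (inclusive of both endpoints).
265 = 7 × 37 + 6, so there are 37 full weeks plus 6 extra days.
Each full week contributes 5 weekdays (Mon–Fri): 37 × 5 = 185.
The 6 extra days are Sun, Mon, Tue, Wed, Thu, Fri — 5 of them qualify.
Total: 185 + 5 = 190.
Holidays: December 21, 2056 (Thu); April 6, 2057 (Fri); April 10, 2057 (Tue); April 28, 2057 (Sat); July 27, 2057 (Fri).
4 of the 5 holidays fall on weekdays; the rest are weekends and were already excluded.
Business days: 190 − 4 = 186.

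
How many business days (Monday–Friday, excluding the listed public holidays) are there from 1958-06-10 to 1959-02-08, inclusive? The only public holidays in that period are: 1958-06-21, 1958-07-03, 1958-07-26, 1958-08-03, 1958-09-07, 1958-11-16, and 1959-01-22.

172 business days

1958-06-10 is a Tuesday.
From 1958-06-10 to 1959-02-08 is 244 days inclusive.
244 = 7 × 34 + 6, so there are 34 full weeks plus 6 extra days.
Each full week contributes 5 weekdays (Mon–Fri): 34 × 5 = 170.
The 6 extra days are Tue, Wed, Thu, Fri, Sat, Sun — 4 of them qualify.
Total: 170 + 4 = 174.
Holidays: 1958-06-21 (Sat); 1958-07-03 (Thu); 1958-07-26 (Sat); 1958-08-03 (Sun); 1958-09-07 (Sun); 1958-11-16 (Sun); 1959-01-22 (Thu).
2 of the 7 holidays fall on weekdays; the rest are weekends and were already excluded.
Business days: 174 − 2 = 172.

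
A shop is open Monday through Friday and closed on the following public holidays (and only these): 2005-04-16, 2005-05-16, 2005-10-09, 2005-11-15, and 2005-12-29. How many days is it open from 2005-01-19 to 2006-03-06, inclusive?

291

2005-01-19 is a Wednesday.
That's 412 days from start to end, counting both.
412 = 7 × 58 + 6, so there are 58 full weeks plus 6 extra days.
Each full week contributes 5 weekdays (Mon–Fri): 58 × 5 = 290.
The 6 extra days are Wednesday, Thursday, Friday, Saturday, Sunday, Monday — 4 of them qualify.
Total: 290 + 4 = 294.
Holidays: 2005-04-16 (Sat); 2005-05-16 (Mon); 2005-10-09 (Sun); 2005-11-15 (Tue); 2005-12-29 (Thu).
3 of the 5 holidays fall on weekdays; the rest are weekends and were already excluded.
Business days: 294 − 3 = 291.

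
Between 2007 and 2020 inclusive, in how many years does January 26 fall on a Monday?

2

Day of week of January 26 in each year:
2007: Fri, 2008: Sat, 2009: Mon ✓, 2010: Tue, 2011: Wed, 2012: Thu, 2013: Sat, 2014: Sun, 2015: Mon ✓, 2016: Tue, 2017: Thu, 2018: Fri, 2019: Sat, 2020: Sun
Mondays: 2009, 2015.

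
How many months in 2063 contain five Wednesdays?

4

A month has five Wednesdays exactly when Wednesday falls within its first (length − 28) days.
Jan: 31 days, starts Mon → 5 of Mon, Tue, Wed ✓
Feb: 28 days, starts Thu → 5 of (none)
Mar: 31 days, starts Thu → 5 of Thu, Fri, Sat
Apr: 30 days, starts Sun → 5 of Sun, Mon
May: 31 days, starts Tue → 5 of Tue, Wed, Thu ✓
Jun: 30 days, starts Fri → 5 of Fri, Sat
Jul: 31 days, starts Sun → 5 of Sun, Mon, Tue
Aug: 31 days, starts Wed → 5 of Wed, Thu, Fri ✓
Sep: 30 days, starts Sat → 5 of Sat, Sun
Oct: 31 days, starts Mon → 5 of Mon, Tue, Wed ✓
Nov: 30 days, starts Thu → 5 of Thu, Fri
Dec: 31 days, starts Sat → 5 of Sat, Sun, Mon
Months with five Wednesdays: Jan, May, Aug, Oct.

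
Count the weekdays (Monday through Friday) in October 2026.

22

1 October 2026 is a Thursday.
That's 31 days from start to end, counting both.
31 = 7 × 4 + 3, so there are 4 full weeks plus 3 extra days.
Each full week contributes 5 weekdays (Mon–Fri): 4 × 5 = 20.
The 3 extra days are Thursday, Friday, Saturday — 2 of them qualify.
Total: 20 + 2 = 22.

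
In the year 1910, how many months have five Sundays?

A month has five Sundays exactly when Sunday falls within its first (length − 28) days.
Jan: 31 days, starts Sat → 5 of Sat, Sun, Mon ✓
Feb: 28 days, starts Tue → 5 of (none)
Mar: 31 days, starts Tue → 5 of Tue, Wed, Thu
Apr: 30 days, starts Fri → 5 of Fri, Sat
May: 31 days, starts Sun → 5 of Sun, Mon, Tue ✓
Jun: 30 days, starts Wed → 5 of Wed, Thu
Jul: 31 days, starts Fri → 5 of Fri, Sat, Sun ✓
Aug: 31 days, starts Mon → 5 of Mon, Tue, Wed
Sep: 30 days, starts Thu → 5 of Thu, Fri
Oct: 31 days, starts Sat → 5 of Sat, Sun, Mon ✓
Nov: 30 days, starts Tue → 5 of Tue, Wed
Dec: 31 days, starts Thu → 5 of Thu, Fri, Sat
Months with five Sundays: Jan, May, Jul, Oct.

4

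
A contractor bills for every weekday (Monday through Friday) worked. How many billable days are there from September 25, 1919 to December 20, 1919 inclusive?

62

September 25, 1919 is a Thursday.
That's 87 days from start to end, counting both.
87 = 7 × 12 + 3, so there are 12 full weeks plus 3 extra days.
Each full week contributes 5 weekdays (Mon–Fri): 12 × 5 = 60.
The 3 extra days are Thursday, Friday, Saturday — 2 of them qualify.
Total: 60 + 2 = 62.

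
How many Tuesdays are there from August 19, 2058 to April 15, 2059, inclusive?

35 Tuesdays

August 19, 2058 is a Monday.
From August 19, 2058 to April 15, 2059 is 240 days inclusive.
240 = 7 × 34 + 2, so there are 34 full weeks plus 2 extra days.
Each full week contributes one Tuesday: 34 so far.
The 2 extra days are Monday, Tuesday — 1 of them qualifies.
Total: 34 + 1 = 35.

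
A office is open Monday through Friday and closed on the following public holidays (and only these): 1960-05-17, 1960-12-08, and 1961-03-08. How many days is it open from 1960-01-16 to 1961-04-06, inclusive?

1960-01-16 is a Saturday.
The range spans 447 days (inclusive of both endpoints).
447 = 7 × 63 + 6, so there are 63 full weeks plus 6 extra days.
Each full week contributes 5 weekdays (Mon–Fri): 63 × 5 = 315.
The 6 extra days are Saturday, Sunday, Monday, Tuesday, Wednesday, Thursday — 4 of them qualify.
Total: 315 + 4 = 319.
Holidays: 1960-05-17 (Tue); 1960-12-08 (Thu); 1961-03-08 (Wed).
All 3 holidays fall on weekdays, so subtract 3.
Business days: 319 − 3 = 316.

316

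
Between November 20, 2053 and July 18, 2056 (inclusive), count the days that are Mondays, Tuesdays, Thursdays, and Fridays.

556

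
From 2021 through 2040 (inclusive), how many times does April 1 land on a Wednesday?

Day of week of April 1 in each year:
2021: Thu, 2022: Fri, 2023: Sat, 2024: Mon, 2025: Tue, 2026: Wed ✓, 2027: Thu, 2028: Sat, 2029: Sun, 2030: Mon, 2031: Tue, 2032: Thu, 2033: Fri, 2034: Sat, 2035: Sun, 2036: Tue, 2037: Wed ✓, 2038: Thu, 2039: Fri, 2040: Sun
Wednesdays: 2026, 2037.

2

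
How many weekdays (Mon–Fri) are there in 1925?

1 January 1925 is a Thursday.
That's 365 days from start to end, counting both.
365 = 7 × 52 + 1, so there are 52 full weeks plus 1 extra day.
Each full week contributes 5 weekdays (Mon–Fri): 52 × 5 = 260.
The 1 extra day is Thu — 1 of them qualifies.
Total: 260 + 1 = 261.

261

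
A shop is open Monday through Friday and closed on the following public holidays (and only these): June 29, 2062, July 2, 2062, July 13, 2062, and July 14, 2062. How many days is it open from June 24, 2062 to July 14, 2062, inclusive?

12 business days

June 24, 2062 is a Saturday.
The range spans 21 days (inclusive of both endpoints).
21 = 7 × 3, so the span is exactly 3 full weeks.
Each full week contributes 5 weekdays (Mon–Fri): 3 × 5 = 15.
Total: 15.
Holidays: June 29, 2062 (Thu); July 2, 2062 (Sun); July 13, 2062 (Thu); July 14, 2062 (Fri).
3 of the 4 holidays fall on weekdays; the rest are weekends and were already excluded.
Business days: 15 − 3 = 12.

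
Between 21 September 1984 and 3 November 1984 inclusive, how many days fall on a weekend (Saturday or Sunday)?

13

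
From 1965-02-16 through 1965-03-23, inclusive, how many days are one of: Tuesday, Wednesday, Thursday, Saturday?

21

1965-02-16 is a Tuesday.
That's 36 days from start to end, counting both.
36 = 7 × 5 + 1, so there are 5 full weeks plus 1 extra day.
Each full week contributes 4 days from the set (Tue, Wed, Thu, Sat): 5 × 4 = 20.
The 1 extra day is Tue — 1 of them qualifies.
Total: 20 + 1 = 21.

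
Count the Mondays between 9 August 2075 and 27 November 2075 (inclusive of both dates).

9 August 2075 is a Friday.
The range spans 111 days (inclusive of both endpoints).
111 = 7 × 15 + 6, so there are 15 full weeks plus 6 extra days.
Each full week contributes one Monday: 15 so far.
The 6 extra days are Friday, Saturday, Sunday, Monday, Tuesday, Wednesday — 1 of them qualifies.
Total: 15 + 1 = 16.

16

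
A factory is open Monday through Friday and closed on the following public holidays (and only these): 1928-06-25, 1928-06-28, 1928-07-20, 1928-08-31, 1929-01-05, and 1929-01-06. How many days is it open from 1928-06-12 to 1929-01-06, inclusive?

1928-06-12 is a Tuesday.
The range spans 209 days (inclusive of both endpoints).
209 = 7 × 29 + 6, so there are 29 full weeks plus 6 extra days.
Each full week contributes 5 weekdays (Mon–Fri): 29 × 5 = 145.
The 6 extra days are Tuesday, Wednesday, Thursday, Friday, Saturday, Sunday — 4 of them qualify.
Total: 145 + 4 = 149.
Holidays: 1928-06-25 (Mon); 1928-06-28 (Thu); 1928-07-20 (Fri); 1928-08-31 (Fri); 1929-01-05 (Sat); 1929-01-06 (Sun).
4 of the 6 holidays fall on weekdays; the rest are weekends and were already excluded.
Business days: 149 − 4 = 145.

145 business days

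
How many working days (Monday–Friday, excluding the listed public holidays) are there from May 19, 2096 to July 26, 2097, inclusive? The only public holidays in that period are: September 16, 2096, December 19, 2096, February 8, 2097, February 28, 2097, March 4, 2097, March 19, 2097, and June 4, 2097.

May 19, 2096 is a Saturday.
That's 434 days from start to end, counting both.
434 = 7 × 62, so the span is exactly 62 full weeks.
Each full week contributes 5 weekdays (Mon–Fri): 62 × 5 = 310.
Holidays: September 16, 2096 (Sun); December 19, 2096 (Wed); February 8, 2097 (Fri); February 28, 2097 (Thu); March 4, 2097 (Mon); March 19, 2097 (Tue); June 4, 2097 (Tue).
6 of the 7 holidays fall on weekdays; the rest are weekends and were already excluded.
Business days: 310 − 6 = 304.

304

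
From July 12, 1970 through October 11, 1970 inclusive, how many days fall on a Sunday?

July 12, 1970 is a Sunday.
The range spans 92 days (inclusive of both endpoints).
92 = 7 × 13 + 1, so there are 13 full weeks plus 1 extra day.
Each full week contributes one Sunday: 13 so far.
The 1 extra day is Sun — 1 of them qualifies.
Total: 13 + 1 = 14.

14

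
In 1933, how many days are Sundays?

53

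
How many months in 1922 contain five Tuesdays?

A month has five Tuesdays exactly when Tuesday falls within its first (length − 28) days.
Jan: 31 days, starts Sun → 5 of Sun, Mon, Tue ✓
Feb: 28 days, starts Wed → 5 of (none)
Mar: 31 days, starts Wed → 5 of Wed, Thu, Fri
Apr: 30 days, starts Sat → 5 of Sat, Sun
May: 31 days, starts Mon → 5 of Mon, Tue, Wed ✓
Jun: 30 days, starts Thu → 5 of Thu, Fri
Jul: 31 days, starts Sat → 5 of Sat, Sun, Mon
Aug: 31 days, starts Tue → 5 of Tue, Wed, Thu ✓
Sep: 30 days, starts Fri → 5 of Fri, Sat
Oct: 31 days, starts Sun → 5 of Sun, Mon, Tue ✓
Nov: 30 days, starts Wed → 5 of Wed, Thu
Dec: 31 days, starts Fri → 5 of Fri, Sat, Sun
Months with five Tuesdays: Jan, May, Aug, Oct.

4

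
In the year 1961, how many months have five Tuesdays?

4

A month has five Tuesdays exactly when Tuesday falls within its first (length − 28) days.
Jan: 31 days, starts Sun → 5 of Sun, Mon, Tue ✓
Feb: 28 days, starts Wed → 5 of (none)
Mar: 31 days, starts Wed → 5 of Wed, Thu, Fri
Apr: 30 days, starts Sat → 5 of Sat, Sun
May: 31 days, starts Mon → 5 of Mon, Tue, Wed ✓
Jun: 30 days, starts Thu → 5 of Thu, Fri
Jul: 31 days, starts Sat → 5 of Sat, Sun, Mon
Aug: 31 days, starts Tue → 5 of Tue, Wed, Thu ✓
Sep: 30 days, starts Fri → 5 of Fri, Sat
Oct: 31 days, starts Sun → 5 of Sun, Mon, Tue ✓
Nov: 30 days, starts Wed → 5 of Wed, Thu
Dec: 31 days, starts Fri → 5 of Fri, Sat, Sun
Months with five Tuesdays: Jan, May, Aug, Oct.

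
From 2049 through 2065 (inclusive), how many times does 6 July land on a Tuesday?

Day of week of July 6 in each year:
2049: Tue ✓, 2050: Wed, 2051: Thu, 2052: Sat, 2053: Sun, 2054: Mon, 2055: Tue ✓, 2056: Thu, 2057: Fri, 2058: Sat, 2059: Sun, 2060: Tue ✓, 2061: Wed, 2062: Thu, 2063: Fri, 2064: Sun, 2065: Mon
Tuesdays: 2049, 2055, 2060.

3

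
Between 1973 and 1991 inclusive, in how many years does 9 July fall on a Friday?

Day of week of July 9 in each year:
1973: Mon, 1974: Tue, 1975: Wed, 1976: Fri ✓, 1977: Sat, 1978: Sun, 1979: Mon, 1980: Wed, 1981: Thu, 1982: Fri ✓, 1983: Sat, 1984: Mon, 1985: Tue, 1986: Wed, 1987: Thu, 1988: Sat, 1989: Sun, 1990: Mon, 1991: Tue
Fridays: 1976, 1982.

2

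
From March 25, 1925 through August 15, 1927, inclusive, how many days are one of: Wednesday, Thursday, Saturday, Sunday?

500

March 25, 1925 is a Wednesday.
From March 25, 1925 to August 15, 1927 is 874 days inclusive.
874 = 7 × 124 + 6, so there are 124 full weeks plus 6 extra days.
Each full week contributes 4 days from the set (Wed, Thu, Sat, Sun): 124 × 4 = 496.
The 6 extra days are Wed, Thu, Fri, Sat, Sun, Mon — 4 of them qualify.
Total: 496 + 4 = 500.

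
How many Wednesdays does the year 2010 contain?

1 January 2010 is a Friday.
That's 365 days from start to end, counting both.
365 = 7 × 52 + 1, so there are 52 full weeks plus 1 extra day.
Each full week contributes one Wednesday: 52 so far.
The 1 extra day is Friday — none qualify.
Total: 52 + 0 = 52.

52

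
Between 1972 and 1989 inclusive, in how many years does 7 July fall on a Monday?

3

Day of week of July 7 in each year:
1972: Fri, 1973: Sat, 1974: Sun, 1975: Mon ✓, 1976: Wed, 1977: Thu, 1978: Fri, 1979: Sat, 1980: Mon ✓, 1981: Tue, 1982: Wed, 1983: Thu, 1984: Sat, 1985: Sun, 1986: Mon ✓, 1987: Tue, 1988: Thu, 1989: Fri
Mondays: 1975, 1980, 1986.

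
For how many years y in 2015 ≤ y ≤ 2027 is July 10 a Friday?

3

Day of week of July 10 in each year:
2015: Fri ✓, 2016: Sun, 2017: Mon, 2018: Tue, 2019: Wed, 2020: Fri ✓, 2021: Sat, 2022: Sun, 2023: Mon, 2024: Wed, 2025: Thu, 2026: Fri ✓, 2027: Sat
Fridays: 2015, 2020, 2026.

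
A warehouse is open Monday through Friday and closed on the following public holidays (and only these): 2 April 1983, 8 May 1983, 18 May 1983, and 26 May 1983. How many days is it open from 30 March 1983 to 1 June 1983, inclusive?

44

30 March 1983 is a Wednesday.
The range spans 64 days (inclusive of both endpoints).
64 = 7 × 9 + 1, so there are 9 full weeks plus 1 extra day.
Each full week contributes 5 weekdays (Mon–Fri): 9 × 5 = 45.
The 1 extra day is Wed — 1 of them qualifies.
Total: 45 + 1 = 46.
Holidays: 2 April 1983 (Sat); 8 May 1983 (Sun); 18 May 1983 (Wed); 26 May 1983 (Thu).
2 of the 4 holidays fall on weekdays; the rest are weekends and were already excluded.
Business days: 46 − 2 = 44.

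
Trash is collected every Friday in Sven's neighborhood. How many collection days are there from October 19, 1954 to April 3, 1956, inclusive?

October 19, 1954 is a Tuesday.
That's 533 days from start to end, counting both.
533 = 7 × 76 + 1, so there are 76 full weeks plus 1 extra day.
Each full week contributes one Friday: 76 so far.
The 1 extra day is Tue — none qualify.
Total: 76 + 0 = 76.

76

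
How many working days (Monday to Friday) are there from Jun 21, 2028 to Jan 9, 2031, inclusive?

Jun 21, 2028 is a Wednesday.
From Jun 21, 2028 to Jan 9, 2031 is 933 days inclusive.
933 = 7 × 133 + 2, so there are 133 full weeks plus 2 extra days.
Each full week contributes 5 weekdays (Mon–Fri): 133 × 5 = 665.
The 2 extra days are Wednesday, Thursday — 2 of them qualify.
Total: 665 + 2 = 667.

667 weekdays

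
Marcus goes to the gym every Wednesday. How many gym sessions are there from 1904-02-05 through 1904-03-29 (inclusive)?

1904-02-05 is a Friday.
From 1904-02-05 to 1904-03-29 is 54 days inclusive.
54 = 7 × 7 + 5, so there are 7 full weeks plus 5 extra days.
Each full week contributes one Wednesday: 7 so far.
The 5 extra days are Fri, Sat, Sun, Mon, Tue — none qualify.
Total: 7 + 0 = 7.

7 Wednesdays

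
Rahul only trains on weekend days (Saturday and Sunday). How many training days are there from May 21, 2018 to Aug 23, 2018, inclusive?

26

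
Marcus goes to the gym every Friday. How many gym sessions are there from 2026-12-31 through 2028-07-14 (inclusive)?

2026-12-31 is a Thursday.
That's 562 days from start to end, counting both.
562 = 7 × 80 + 2, so there are 80 full weeks plus 2 extra days.
Each full week contributes one Friday: 80 so far.
The 2 extra days are Thu, Fri — 1 of them qualifies.
Total: 80 + 1 = 81.

81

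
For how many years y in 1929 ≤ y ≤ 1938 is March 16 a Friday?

Day of week of March 16 in each year:
1929: Sat, 1930: Sun, 1931: Mon, 1932: Wed, 1933: Thu, 1934: Fri ✓, 1935: Sat, 1936: Mon, 1937: Tue, 1938: Wed
Fridays: 1934.

1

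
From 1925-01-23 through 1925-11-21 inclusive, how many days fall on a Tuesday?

43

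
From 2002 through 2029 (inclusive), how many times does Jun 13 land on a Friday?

Day of week of June 13 in each year:
2002: Thu, 2003: Fri ✓, 2004: Sun, 2005: Mon, 2006: Tue, 2007: Wed, 2008: Fri ✓, 2009: Sat, 2010: Sun, 2011: Mon, 2012: Wed, 2013: Thu, 2014: Fri ✓, 2015: Sat, 2016: Mon, 2017: Tue, 2018: Wed, 2019: Thu, 2020: Sat, 2021: Sun, 2022: Mon, 2023: Tue, 2024: Thu, 2025: Fri ✓, 2026: Sat, 2027: Sun, 2028: Tue, 2029: Wed
Fridays: 2003, 2008, 2014, 2025.

4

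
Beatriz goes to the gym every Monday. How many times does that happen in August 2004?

5

2004-08-01 is a Sunday.
From 2004-08-01 to 2004-08-31 is 31 days inclusive.
31 = 7 × 4 + 3, so there are 4 full weeks plus 3 extra days.
Each full week contributes one Monday: 4 so far.
The 3 extra days are Sunday, Monday, Tuesday — 1 of them qualifies.
Total: 4 + 1 = 5.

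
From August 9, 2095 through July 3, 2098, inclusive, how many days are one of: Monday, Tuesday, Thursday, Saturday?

606

August 9, 2095 is a Tuesday.
That's 1060 days from start to end, counting both.
1060 = 7 × 151 + 3, so there are 151 full weeks plus 3 extra days.
Each full week contributes 4 days from the set (Mon, Tue, Thu, Sat): 151 × 4 = 604.
The 3 extra days are Tue, Wed, Thu — 2 of them qualify.
Total: 604 + 2 = 606.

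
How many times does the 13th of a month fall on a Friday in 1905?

2

The 13th falls on a Friday when the month's 13th has weekday Fri.
Jan 13 is Fri ✓; Feb 13 is Mon; Mar 13 is Mon; Apr 13 is Thu; May 13 is Sat; Jun 13 is Tue; Jul 13 is Thu; Aug 13 is Sun; Sep 13 is Wed; Oct 13 is Fri ✓; Nov 13 is Mon; Dec 13 is Wed.
Friday the 13ths: Jan, Oct.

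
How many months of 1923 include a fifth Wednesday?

A month has five Wednesdays exactly when Wednesday falls within its first (length − 28) days.
Jan: 31 days, starts Mon → 5 of Mon, Tue, Wed ✓
Feb: 28 days, starts Thu → 5 of (none)
Mar: 31 days, starts Thu → 5 of Thu, Fri, Sat
Apr: 30 days, starts Sun → 5 of Sun, Mon
May: 31 days, starts Tue → 5 of Tue, Wed, Thu ✓
Jun: 30 days, starts Fri → 5 of Fri, Sat
Jul: 31 days, starts Sun → 5 of Sun, Mon, Tue
Aug: 31 days, starts Wed → 5 of Wed, Thu, Fri ✓
Sep: 30 days, starts Sat → 5 of Sat, Sun
Oct: 31 days, starts Mon → 5 of Mon, Tue, Wed ✓
Nov: 30 days, starts Thu → 5 of Thu, Fri
Dec: 31 days, starts Sat → 5 of Sat, Sun, Mon
Months with five Wednesdays: Jan, May, Aug, Oct.

4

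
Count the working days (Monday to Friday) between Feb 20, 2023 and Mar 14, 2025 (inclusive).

Feb 20, 2023 is a Monday.
From Feb 20, 2023 to Mar 14, 2025 is 754 days inclusive.
754 = 7 × 107 + 5, so there are 107 full weeks plus 5 extra days.
Each full week contributes 5 weekdays (Mon–Fri): 107 × 5 = 535.
The 5 extra days are Mon, Tue, Wed, Thu, Fri — 5 of them qualify.
Total: 535 + 5 = 540.

540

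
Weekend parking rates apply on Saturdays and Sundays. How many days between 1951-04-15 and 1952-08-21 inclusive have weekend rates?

141

1951-04-15 is a Sunday.
The range spans 495 days (inclusive of both endpoints).
495 = 7 × 70 + 5, so there are 70 full weeks plus 5 extra days.
Each full week contributes 2 weekend days (Sat, Sun): 70 × 2 = 140.
The 5 extra days are Sun, Mon, Tue, Wed, Thu — 1 of them qualifies.
Total: 140 + 1 = 141.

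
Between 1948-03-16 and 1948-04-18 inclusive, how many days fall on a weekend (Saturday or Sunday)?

1948-03-16 is a Tuesday.
The range spans 34 days (inclusive of both endpoints).
34 = 7 × 4 + 6, so there are 4 full weeks plus 6 extra days.
Each full week contributes 2 weekend days (Sat, Sun): 4 × 2 = 8.
The 6 extra days are Tue, Wed, Thu, Fri, Sat, Sun — 2 of them qualify.
Total: 8 + 2 = 10.

10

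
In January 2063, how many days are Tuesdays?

Jan 1, 2063 is a Monday.
The range spans 31 days (inclusive of both endpoints).
31 = 7 × 4 + 3, so there are 4 full weeks plus 3 extra days.
Each full week contributes one Tuesday: 4 so far.
The 3 extra days are Mon, Tue, Wed — 1 of them qualifies.
Total: 4 + 1 = 5.

5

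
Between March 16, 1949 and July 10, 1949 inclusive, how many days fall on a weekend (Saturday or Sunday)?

34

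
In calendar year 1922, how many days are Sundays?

Jan 1, 1922 is a Sunday.
The range spans 365 days (inclusive of both endpoints).
365 = 7 × 52 + 1, so there are 52 full weeks plus 1 extra day.
Each full week contributes one Sunday: 52 so far.
The 1 extra day is Sun — 1 of them qualifies.
Total: 52 + 1 = 53.

53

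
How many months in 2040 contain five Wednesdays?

4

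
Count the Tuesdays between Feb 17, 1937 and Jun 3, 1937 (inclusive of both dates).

15 Tuesdays

Feb 17, 1937 is a Wednesday.
The range spans 107 days (inclusive of both endpoints).
107 = 7 × 15 + 2, so there are 15 full weeks plus 2 extra days.
Each full week contributes one Tuesday: 15 so far.
The 2 extra days are Wed, Thu — none qualify.
Total: 15 + 0 = 15.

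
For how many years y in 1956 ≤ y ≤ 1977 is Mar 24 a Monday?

3

Day of week of March 24 in each year:
1956: Sat, 1957: Sun, 1958: Mon ✓, 1959: Tue, 1960: Thu, 1961: Fri, 1962: Sat, 1963: Sun, 1964: Tue, 1965: Wed, 1966: Thu, 1967: Fri, 1968: Sun, 1969: Mon ✓, 1970: Tue, 1971: Wed, 1972: Fri, 1973: Sat, 1974: Sun, 1975: Mon ✓, 1976: Wed, 1977: Thu
Mondays: 1958, 1969, 1975.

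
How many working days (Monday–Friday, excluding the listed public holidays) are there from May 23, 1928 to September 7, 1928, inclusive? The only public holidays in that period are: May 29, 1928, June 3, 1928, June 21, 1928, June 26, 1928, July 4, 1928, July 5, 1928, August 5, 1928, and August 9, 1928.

May 23, 1928 is a Wednesday.
That's 108 days from start to end, counting both.
108 = 7 × 15 + 3, so there are 15 full weeks plus 3 extra days.
Each full week contributes 5 weekdays (Mon–Fri): 15 × 5 = 75.
The 3 extra days are Wednesday, Thursday, Friday — 3 of them qualify.
Total: 75 + 3 = 78.
Holidays: May 29, 1928 (Tue); June 3, 1928 (Sun); June 21, 1928 (Thu); June 26, 1928 (Tue); July 4, 1928 (Wed); July 5, 1928 (Thu); August 5, 1928 (Sun); August 9, 1928 (Thu).
6 of the 8 holidays fall on weekdays; the rest are weekends and were already excluded.
Business days: 78 − 6 = 72.

72 working days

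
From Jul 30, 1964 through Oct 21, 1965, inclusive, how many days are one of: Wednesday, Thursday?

129

Jul 30, 1964 is a Thursday.
That's 449 days from start to end, counting both.
449 = 7 × 64 + 1, so there are 64 full weeks plus 1 extra day.
Each full week contributes 2 days from the set (Wed, Thu): 64 × 2 = 128.
The 1 extra day is Thursday — 1 of them qualifies.
Total: 128 + 1 = 129.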